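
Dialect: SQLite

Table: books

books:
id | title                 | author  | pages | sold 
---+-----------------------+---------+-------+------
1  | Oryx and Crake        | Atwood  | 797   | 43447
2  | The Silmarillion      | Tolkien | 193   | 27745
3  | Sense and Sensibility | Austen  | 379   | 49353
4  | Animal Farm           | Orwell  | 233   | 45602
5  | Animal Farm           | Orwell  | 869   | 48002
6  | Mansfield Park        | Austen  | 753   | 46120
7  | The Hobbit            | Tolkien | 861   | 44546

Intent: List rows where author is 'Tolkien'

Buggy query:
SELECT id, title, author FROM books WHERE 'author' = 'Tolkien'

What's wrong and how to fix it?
Bug: Single quotes denote string literals in SQL; the column name is being compared as a constant string

Fix: Remove the quotes around the column name (or use double quotes for an identifier)

Corrected query:
SELECT id, title, author FROM books WHERE author = 'Tolkien'

Result:
id | title            | author 
---+------------------+--------
2  | The Silmarillion | Tolkien
7  | The Hobbit       | Tolkien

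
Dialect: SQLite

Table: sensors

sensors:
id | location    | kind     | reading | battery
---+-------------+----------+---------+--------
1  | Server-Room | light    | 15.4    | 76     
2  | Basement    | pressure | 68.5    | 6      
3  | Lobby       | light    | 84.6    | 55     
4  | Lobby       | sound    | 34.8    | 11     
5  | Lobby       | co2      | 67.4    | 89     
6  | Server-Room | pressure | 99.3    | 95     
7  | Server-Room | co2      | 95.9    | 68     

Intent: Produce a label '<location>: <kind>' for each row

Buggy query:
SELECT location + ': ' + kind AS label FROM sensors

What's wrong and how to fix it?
Bug: '+' is numeric addition; on text columns SQLite converts them to 0 instead of concatenating

Fix: Use the || operator for string concatenation

Corrected query:
SELECT location || ': ' || kind AS label FROM sensors

Result:
label                
---------------------
Server-Room: light   
Basement: pressure   
Lobby: light         
Lobby: sound         
Lobby: co2           
Server-Room: pressure
Server-Room: co2     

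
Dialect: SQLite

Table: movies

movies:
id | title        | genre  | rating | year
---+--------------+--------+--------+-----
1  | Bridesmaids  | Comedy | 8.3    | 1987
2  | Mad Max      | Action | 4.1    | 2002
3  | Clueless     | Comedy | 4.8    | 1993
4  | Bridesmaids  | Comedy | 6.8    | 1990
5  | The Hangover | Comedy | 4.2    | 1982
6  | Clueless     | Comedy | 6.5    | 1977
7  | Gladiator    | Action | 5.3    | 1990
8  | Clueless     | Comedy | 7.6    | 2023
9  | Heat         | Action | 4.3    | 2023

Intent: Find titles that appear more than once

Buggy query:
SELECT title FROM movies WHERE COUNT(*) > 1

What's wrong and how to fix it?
Bug: WHERE can't reference COUNT(*); aggregates are computed after WHERE

Fix: Group first, then use HAVING for the count condition

Corrected query:
SELECT title FROM movies GROUP BY title HAVING COUNT(*) > 1

Result:
title      
-----------
Bridesmaids
Clueless   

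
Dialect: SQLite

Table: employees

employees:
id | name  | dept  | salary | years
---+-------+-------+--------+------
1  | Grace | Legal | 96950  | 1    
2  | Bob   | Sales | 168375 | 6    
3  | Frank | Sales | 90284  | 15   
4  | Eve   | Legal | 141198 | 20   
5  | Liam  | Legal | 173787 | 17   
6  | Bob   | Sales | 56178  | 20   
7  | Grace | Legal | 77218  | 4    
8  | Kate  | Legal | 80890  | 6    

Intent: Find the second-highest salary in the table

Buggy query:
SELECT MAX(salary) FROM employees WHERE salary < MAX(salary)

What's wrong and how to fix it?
Bug: MAX(salary) on the right of the comparison is an aggregate-in-WHERE error

Fix: Compute the overall MAX in a subquery, then take MAX of rows below it

Corrected query:
SELECT MAX(salary) FROM employees WHERE salary < (SELECT MAX(salary) FROM employees)

Result:
MAX(salary)
-----------
168375     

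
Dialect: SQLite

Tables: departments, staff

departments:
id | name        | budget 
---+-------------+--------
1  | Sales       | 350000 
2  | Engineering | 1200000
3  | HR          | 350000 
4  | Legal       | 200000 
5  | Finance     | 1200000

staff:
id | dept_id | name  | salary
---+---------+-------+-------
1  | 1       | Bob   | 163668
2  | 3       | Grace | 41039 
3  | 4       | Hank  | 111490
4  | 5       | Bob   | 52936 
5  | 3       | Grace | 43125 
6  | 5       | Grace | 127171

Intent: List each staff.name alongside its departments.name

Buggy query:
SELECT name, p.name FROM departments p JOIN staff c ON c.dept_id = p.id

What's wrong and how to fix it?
Bug: 'name' exists in both joined tables, so the database can't tell which one is meant

Fix: Qualify the column with its table alias (c.name)

Corrected query:
SELECT c.name, p.name FROM departments p JOIN staff c ON c.dept_id = p.id

Result:
name  | name   
------+--------
Bob   | Sales  
Grace | HR     
Hank  | Legal  
Bob   | Finance
Grace | HR     
Grace | Finance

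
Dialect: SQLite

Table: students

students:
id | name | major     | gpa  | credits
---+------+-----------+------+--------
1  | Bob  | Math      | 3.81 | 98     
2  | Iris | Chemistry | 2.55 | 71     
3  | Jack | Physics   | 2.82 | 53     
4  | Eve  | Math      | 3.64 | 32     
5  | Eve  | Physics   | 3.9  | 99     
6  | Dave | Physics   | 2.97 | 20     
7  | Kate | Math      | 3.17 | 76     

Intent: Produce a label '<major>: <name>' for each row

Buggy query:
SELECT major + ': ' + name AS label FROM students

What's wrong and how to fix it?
Bug: SQLite uses || for string concatenation; + coerces text to numbers (yielding 0)

Fix: Use the || operator for string concatenation

Corrected query:
SELECT major || ': ' || name AS label FROM students

Result:
label          
---------------
Math: Bob      
Chemistry: Iris
Physics: Jack  
Math: Eve      
Physics: Eve   
Physics: Dave  
Math: Kate     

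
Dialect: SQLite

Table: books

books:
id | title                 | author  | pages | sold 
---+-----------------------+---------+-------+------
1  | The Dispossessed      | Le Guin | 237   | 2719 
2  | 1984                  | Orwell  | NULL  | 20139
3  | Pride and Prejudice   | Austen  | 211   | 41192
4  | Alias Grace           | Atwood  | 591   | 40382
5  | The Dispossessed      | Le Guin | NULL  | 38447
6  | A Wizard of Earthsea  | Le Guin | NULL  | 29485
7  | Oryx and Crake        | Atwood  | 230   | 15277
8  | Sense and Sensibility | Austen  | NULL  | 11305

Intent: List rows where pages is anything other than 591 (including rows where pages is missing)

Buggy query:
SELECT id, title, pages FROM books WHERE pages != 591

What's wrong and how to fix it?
Bug: 'pages != 591' is unknown when pages is NULL, so NULL rows are silently excluded

Fix: Add an explicit OR pages IS NULL to include the missing-value rows

Corrected query:
SELECT id, title, pages FROM books WHERE pages != 591 OR pages IS NULL

Result:
id | title                 | pages
---+-----------------------+------
1  | The Dispossessed      | 237  
2  | 1984                  | NULL 
3  | Pride and Prejudice   | 211  
5  | The Dispossessed      | NULL 
6  | A Wizard of Earthsea  | NULL 
7  | Oryx and Crake        | 230  
8  | Sense and Sensibility | NULL 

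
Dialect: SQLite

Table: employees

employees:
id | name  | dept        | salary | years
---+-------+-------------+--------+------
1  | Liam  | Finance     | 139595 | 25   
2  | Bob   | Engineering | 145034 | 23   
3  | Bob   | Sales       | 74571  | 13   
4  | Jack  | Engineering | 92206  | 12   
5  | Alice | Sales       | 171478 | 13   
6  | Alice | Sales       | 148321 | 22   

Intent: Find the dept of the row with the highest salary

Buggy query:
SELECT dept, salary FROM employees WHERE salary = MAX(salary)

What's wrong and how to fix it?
Bug: WHERE is evaluated per row; an aggregate over the whole table isn't defined there

Fix: Use a subquery: WHERE salary = (SELECT MAX(salary) FROM employees)

Corrected query:
SELECT dept, salary FROM employees WHERE salary = (SELECT MAX(salary) FROM employees)

Result:
dept  | salary
------+-------
Sales | 171478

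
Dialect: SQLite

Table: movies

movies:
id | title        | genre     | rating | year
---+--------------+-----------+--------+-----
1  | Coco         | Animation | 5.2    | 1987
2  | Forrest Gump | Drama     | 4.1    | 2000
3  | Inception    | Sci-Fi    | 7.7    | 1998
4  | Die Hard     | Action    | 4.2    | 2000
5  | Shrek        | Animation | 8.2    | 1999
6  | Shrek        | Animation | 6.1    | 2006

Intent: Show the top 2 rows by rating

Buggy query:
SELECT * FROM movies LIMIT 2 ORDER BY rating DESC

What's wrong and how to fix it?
Bug: LIMIT must come after ORDER BY

Fix: Sort with ORDER BY, then apply LIMIT

Corrected query:
SELECT * FROM movies ORDER BY rating DESC LIMIT 2

Result:
id | title     | genre     | rating | year
---+-----------+-----------+--------+-----
5  | Shrek     | Animation | 8.2    | 1999
3  | Inception | Sci-Fi    | 7.7    | 1998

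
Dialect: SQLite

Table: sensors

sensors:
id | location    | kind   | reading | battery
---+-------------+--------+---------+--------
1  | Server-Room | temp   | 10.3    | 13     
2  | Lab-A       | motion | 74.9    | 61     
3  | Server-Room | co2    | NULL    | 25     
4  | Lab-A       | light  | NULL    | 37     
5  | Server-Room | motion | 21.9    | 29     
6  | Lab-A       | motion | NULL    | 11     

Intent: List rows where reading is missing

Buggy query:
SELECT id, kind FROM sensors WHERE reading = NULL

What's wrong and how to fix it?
Bug: Comparing to NULL with '=' never matches; NULL = NULL is unknown, not true

Fix: Use IS NULL to test for NULL

Corrected query:
SELECT id, kind FROM sensors WHERE reading IS NULL

Result:
id | kind  
---+-------
3  | co2   
4  | light 
6  | motion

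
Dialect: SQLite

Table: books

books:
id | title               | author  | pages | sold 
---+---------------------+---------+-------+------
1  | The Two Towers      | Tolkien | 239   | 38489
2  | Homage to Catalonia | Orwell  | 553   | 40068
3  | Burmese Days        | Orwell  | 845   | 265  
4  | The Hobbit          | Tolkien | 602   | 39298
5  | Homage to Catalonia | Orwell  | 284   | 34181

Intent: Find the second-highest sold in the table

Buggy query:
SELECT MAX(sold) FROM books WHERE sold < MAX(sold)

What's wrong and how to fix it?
Bug: MAX(sold) on the right of the comparison is an aggregate-in-WHERE error

Fix: Compute the overall MAX in a subquery, then take MAX of rows below it

Corrected query:
SELECT MAX(sold) FROM books WHERE sold < (SELECT MAX(sold) FROM books)

Result:
MAX(sold)
---------
39298    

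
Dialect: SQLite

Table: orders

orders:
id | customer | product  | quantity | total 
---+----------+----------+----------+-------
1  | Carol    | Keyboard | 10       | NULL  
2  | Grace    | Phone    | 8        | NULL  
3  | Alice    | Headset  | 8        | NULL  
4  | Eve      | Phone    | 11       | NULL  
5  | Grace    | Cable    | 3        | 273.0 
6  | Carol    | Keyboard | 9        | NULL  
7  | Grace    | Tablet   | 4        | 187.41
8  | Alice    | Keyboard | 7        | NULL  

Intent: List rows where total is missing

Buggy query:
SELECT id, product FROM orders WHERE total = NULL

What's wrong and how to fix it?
Bug: '= NULL' is always unknown in SQL three-valued logic, so no rows match

Fix: Replace '= NULL' with 'IS NULL'

Corrected query:
SELECT id, product FROM orders WHERE total IS NULL

Result:
id | product 
---+---------
1  | Keyboard
2  | Phone   
3  | Headset 
4  | Phone   
6  | Keyboard
8  | Keyboard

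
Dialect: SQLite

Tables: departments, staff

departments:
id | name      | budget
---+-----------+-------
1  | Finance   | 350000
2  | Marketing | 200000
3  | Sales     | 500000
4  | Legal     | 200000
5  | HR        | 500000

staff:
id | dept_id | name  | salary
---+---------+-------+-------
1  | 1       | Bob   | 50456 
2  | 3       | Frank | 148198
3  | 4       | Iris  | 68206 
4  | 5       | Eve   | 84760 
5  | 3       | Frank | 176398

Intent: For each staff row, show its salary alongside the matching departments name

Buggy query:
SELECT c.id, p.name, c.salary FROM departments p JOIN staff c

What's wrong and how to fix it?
Bug: Missing join condition: each staff row is matched to all departments rows instead of just its own

Fix: Add ON c.dept_id = p.id to the JOIN

Corrected query:
SELECT c.id, p.name, c.salary FROM departments p JOIN staff c ON c.dept_id = p.id

Result:
id | name    | salary
---+---------+-------
1  | Finance | 50456 
2  | Sales   | 148198
3  | Legal   | 68206 
4  | HR      | 84760 
5  | Sales   | 176398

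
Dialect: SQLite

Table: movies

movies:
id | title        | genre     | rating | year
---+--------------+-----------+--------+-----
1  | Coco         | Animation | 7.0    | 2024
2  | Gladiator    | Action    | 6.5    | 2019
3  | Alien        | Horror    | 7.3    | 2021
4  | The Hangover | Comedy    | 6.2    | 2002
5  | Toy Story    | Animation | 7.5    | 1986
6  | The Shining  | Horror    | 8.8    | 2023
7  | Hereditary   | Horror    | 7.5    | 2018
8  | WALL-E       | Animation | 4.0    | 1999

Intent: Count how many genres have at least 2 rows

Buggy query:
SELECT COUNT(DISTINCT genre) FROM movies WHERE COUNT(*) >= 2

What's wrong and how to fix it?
Bug: COUNT(*) cannot appear in WHERE; the per-group count doesn't exist yet

Fix: Group first with HAVING COUNT(*) >= 2, then COUNT the resulting groups

Corrected query:
SELECT COUNT(*) FROM (SELECT genre FROM movies GROUP BY genre HAVING COUNT(*) >= 2)

Result:
COUNT(*)
--------
2       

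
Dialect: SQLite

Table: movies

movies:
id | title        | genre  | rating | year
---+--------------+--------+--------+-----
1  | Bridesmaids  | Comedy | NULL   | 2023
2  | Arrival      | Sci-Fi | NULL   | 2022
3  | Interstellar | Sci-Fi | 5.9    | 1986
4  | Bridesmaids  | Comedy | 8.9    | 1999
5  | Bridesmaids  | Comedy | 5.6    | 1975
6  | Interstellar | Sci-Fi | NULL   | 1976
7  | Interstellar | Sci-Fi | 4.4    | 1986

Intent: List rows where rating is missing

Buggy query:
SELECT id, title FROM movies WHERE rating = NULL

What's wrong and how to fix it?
Bug: '= NULL' is always unknown in SQL three-valued logic, so no rows match

Fix: Replace '= NULL' with 'IS NULL'

Corrected query:
SELECT id, title FROM movies WHERE rating IS NULL

Result:
id | title       
---+-------------
1  | Bridesmaids 
2  | Arrival     
6  | Interstellar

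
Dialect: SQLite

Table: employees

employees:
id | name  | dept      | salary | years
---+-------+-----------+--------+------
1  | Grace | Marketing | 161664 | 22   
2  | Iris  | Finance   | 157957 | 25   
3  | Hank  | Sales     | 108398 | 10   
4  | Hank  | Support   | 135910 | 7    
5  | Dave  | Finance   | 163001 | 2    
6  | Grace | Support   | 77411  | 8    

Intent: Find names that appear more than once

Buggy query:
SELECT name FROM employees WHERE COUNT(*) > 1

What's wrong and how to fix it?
Bug: WHERE can't reference COUNT(*); aggregates are computed after WHERE

Fix: GROUP BY name, then filter groups with HAVING COUNT(*) > 1

Corrected query:
SELECT name FROM employees GROUP BY name HAVING COUNT(*) > 1

Result:
name 
-----
Grace
Hank 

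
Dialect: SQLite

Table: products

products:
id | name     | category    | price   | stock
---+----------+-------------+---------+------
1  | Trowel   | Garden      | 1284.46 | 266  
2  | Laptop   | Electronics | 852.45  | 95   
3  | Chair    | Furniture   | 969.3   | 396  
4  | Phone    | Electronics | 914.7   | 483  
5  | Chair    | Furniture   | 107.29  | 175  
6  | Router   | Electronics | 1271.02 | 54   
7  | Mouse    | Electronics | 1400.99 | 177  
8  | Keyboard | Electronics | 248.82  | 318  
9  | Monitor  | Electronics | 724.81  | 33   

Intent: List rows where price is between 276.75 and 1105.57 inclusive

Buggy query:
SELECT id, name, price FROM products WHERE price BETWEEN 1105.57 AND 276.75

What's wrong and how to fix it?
Bug: BETWEEN expects the lower bound first; with 1105.57 AND 276.75 the range is empty

Fix: Write BETWEEN 276.75 AND 1105.57

Corrected query:
SELECT id, name, price FROM products WHERE price BETWEEN 276.75 AND 1105.57

Result:
id | name    | price 
---+---------+-------
2  | Laptop  | 852.45
3  | Chair   | 969.3 
4  | Phone   | 914.7 
9  | Monitor | 724.81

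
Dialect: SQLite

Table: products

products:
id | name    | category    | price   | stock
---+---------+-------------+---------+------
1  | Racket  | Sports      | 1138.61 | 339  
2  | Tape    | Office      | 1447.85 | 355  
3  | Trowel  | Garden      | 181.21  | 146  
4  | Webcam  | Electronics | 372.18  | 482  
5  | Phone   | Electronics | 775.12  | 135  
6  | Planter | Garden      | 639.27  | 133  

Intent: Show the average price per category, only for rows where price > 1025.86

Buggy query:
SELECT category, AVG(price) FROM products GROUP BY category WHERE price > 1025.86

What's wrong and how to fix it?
Bug: Row-level WHERE must come before GROUP BY in the clause order

Fix: Move the WHERE clause before GROUP BY

Corrected query:
SELECT category, AVG(price) FROM products WHERE price > 1025.86 GROUP BY category

Result:
category | AVG(price)
---------+-----------
Office   | 1447.85   
Sports   | 1138.61   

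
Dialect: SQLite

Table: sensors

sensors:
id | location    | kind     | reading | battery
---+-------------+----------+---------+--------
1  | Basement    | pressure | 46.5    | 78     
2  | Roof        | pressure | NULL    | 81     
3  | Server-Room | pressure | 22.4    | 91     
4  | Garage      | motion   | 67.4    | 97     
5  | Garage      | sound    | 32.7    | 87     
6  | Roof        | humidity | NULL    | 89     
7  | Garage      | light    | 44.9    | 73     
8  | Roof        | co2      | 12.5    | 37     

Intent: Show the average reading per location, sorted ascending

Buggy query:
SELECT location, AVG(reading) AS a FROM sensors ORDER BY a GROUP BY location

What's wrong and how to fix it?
Bug: GROUP BY must precede ORDER BY

Fix: Reorder: SELECT … FROM … GROUP BY … ORDER BY …

Corrected query:
SELECT location, AVG(reading) AS a FROM sensors GROUP BY location ORDER BY a

Result:
location    | a        
------------+----------
Roof        | 12.5     
Server-Room | 22.4     
Basement    | 46.5     
Garage      | 48.333333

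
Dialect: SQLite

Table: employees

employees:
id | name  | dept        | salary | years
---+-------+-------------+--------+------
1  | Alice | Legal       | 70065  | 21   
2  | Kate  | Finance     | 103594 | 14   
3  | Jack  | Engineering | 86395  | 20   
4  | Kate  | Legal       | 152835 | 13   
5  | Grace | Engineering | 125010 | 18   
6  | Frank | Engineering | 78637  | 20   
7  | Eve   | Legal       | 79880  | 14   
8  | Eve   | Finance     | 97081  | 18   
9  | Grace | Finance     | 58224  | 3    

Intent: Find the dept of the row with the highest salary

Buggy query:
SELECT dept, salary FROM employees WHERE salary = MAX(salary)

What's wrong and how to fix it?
Bug: WHERE is evaluated per row; an aggregate over the whole table isn't defined there

Fix: Use a subquery: WHERE salary = (SELECT MAX(salary) FROM employees)

Corrected query:
SELECT dept, salary FROM employees WHERE salary = (SELECT MAX(salary) FROM employees)

Result:
dept  | salary
------+-------
Legal | 152835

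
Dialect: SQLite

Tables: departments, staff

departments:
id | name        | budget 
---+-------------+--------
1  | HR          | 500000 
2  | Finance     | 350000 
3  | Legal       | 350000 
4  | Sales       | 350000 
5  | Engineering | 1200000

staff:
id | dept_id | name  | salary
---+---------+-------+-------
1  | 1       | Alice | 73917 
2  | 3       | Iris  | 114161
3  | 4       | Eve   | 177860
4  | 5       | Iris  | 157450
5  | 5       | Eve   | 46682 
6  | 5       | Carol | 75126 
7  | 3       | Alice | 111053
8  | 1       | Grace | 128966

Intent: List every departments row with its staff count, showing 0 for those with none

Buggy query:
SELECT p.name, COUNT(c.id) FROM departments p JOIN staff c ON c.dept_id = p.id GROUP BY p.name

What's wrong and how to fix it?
Bug: INNER JOIN drops departments rows that have no matching staff rows

Fix: Use LEFT JOIN so parents without children still appear (COUNT(c.id) gives 0)

Corrected query:
SELECT p.name, COUNT(c.id) FROM departments p LEFT JOIN staff c ON c.dept_id = p.id GROUP BY p.name

Result:
name        | COUNT(c.id)
------------+------------
Engineering | 3          
Finance     | 0          
HR          | 2          
Legal       | 2          
Sales       | 1          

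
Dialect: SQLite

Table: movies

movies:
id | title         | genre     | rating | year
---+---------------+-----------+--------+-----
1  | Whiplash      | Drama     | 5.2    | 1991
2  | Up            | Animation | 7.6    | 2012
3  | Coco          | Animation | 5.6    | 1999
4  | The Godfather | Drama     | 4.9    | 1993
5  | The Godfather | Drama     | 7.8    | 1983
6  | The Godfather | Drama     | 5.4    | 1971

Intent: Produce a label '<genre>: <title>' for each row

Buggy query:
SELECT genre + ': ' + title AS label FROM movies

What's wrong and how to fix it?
Bug: '+' is numeric addition; on text columns SQLite converts them to 0 instead of concatenating

Fix: Use the || operator for string concatenation

Corrected query:
SELECT genre || ': ' || title AS label FROM movies

Result:
label               
--------------------
Drama: Whiplash     
Animation: Up       
Animation: Coco     
Drama: The Godfather
Drama: The Godfather
Drama: The Godfather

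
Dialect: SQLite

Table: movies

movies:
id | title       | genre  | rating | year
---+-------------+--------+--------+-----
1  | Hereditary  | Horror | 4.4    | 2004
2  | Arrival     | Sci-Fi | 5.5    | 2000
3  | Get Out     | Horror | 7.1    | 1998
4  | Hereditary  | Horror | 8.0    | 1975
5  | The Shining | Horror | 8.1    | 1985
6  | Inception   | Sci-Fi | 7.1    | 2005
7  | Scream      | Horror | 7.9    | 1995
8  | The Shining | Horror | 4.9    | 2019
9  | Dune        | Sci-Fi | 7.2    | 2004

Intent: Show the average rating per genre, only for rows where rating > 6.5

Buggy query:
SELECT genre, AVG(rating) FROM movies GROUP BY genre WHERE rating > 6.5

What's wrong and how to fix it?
Bug: Row-level WHERE must come before GROUP BY in the clause order

Fix: Move the WHERE clause before GROUP BY

Corrected query:
SELECT genre, AVG(rating) FROM movies WHERE rating > 6.5 GROUP BY genre

Result:
genre  | AVG(rating)
-------+------------
Horror | 7.775      
Sci-Fi | 7.15       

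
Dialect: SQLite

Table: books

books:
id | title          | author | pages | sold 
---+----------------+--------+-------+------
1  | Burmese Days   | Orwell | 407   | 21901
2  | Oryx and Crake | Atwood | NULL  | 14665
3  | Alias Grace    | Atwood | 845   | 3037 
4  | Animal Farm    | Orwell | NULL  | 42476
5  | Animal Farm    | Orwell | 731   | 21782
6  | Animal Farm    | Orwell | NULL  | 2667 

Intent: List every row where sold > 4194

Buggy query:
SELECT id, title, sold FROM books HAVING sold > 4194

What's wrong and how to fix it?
Bug: HAVING filters the output of aggregation, but this query has no GROUP BY and no aggregate functions, so SQLite rejects it (HAVING clause on a non-aggregate query); the condition here is per row

Fix: Use WHERE for row-level filtering

Corrected query:
SELECT id, title, sold FROM books WHERE sold > 4194

Result:
id | title          | sold 
---+----------------+------
1  | Burmese Days   | 21901
2  | Oryx and Crake | 14665
4  | Animal Farm    | 42476
5  | Animal Farm    | 21782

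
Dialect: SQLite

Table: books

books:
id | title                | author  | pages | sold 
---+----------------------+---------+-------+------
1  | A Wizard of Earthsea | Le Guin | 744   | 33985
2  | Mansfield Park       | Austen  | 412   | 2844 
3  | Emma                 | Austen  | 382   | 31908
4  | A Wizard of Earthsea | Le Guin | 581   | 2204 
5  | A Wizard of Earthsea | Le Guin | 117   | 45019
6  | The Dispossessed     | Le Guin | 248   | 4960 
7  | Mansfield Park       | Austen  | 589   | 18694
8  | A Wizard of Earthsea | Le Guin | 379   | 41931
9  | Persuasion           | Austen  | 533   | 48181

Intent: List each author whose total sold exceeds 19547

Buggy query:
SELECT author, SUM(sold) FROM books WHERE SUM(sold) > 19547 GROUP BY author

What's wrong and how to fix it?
Bug: Aggregate functions cannot appear in a WHERE clause

Fix: Use HAVING (which filters groups after aggregation) instead of WHERE

Corrected query:
SELECT author, SUM(sold) FROM books GROUP BY author HAVING SUM(sold) > 19547

Result:
author  | SUM(sold)
--------+----------
Austen  | 101627   
Le Guin | 128099   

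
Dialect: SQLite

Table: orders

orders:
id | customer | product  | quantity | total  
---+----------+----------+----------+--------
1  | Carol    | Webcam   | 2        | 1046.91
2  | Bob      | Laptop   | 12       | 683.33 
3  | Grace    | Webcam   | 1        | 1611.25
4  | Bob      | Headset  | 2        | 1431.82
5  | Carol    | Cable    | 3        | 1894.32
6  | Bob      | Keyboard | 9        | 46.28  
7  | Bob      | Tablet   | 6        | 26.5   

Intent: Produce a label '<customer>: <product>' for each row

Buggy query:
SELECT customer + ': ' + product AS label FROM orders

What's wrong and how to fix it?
Bug: '+' is numeric addition; on text columns SQLite converts them to 0 instead of concatenating

Fix: Use the || operator for string concatenation

Corrected query:
SELECT customer || ': ' || product AS label FROM orders

Result:
label        
-------------
Carol: Webcam
Bob: Laptop  
Grace: Webcam
Bob: Headset 
Carol: Cable 
Bob: Keyboard
Bob: Tablet  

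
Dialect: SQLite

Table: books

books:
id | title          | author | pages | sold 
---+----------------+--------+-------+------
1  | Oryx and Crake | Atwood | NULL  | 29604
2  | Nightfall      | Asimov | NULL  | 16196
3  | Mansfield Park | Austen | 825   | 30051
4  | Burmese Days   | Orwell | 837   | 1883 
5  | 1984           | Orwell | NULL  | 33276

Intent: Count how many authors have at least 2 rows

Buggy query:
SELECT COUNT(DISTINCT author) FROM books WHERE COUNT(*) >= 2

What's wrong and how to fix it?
Bug: WHERE filters individual rows, not groups, so a group-level COUNT is invalid there

Fix: Use a subquery that GROUPs and filters with HAVING, then count its rows

Corrected query:
SELECT COUNT(*) FROM (SELECT author FROM books GROUP BY author HAVING COUNT(*) >= 2)

Result:
COUNT(*)
--------
1       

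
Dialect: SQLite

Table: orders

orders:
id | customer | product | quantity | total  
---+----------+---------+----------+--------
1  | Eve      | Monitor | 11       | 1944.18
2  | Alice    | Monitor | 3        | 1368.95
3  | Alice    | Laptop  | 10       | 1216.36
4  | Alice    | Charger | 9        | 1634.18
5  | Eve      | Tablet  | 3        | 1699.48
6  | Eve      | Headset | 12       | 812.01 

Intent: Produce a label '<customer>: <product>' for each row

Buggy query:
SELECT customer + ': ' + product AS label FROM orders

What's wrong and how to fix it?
Bug: SQLite uses || for string concatenation; + coerces text to numbers (yielding 0)

Fix: Use the || operator for string concatenation

Corrected query:
SELECT customer || ': ' || product AS label FROM orders

Result:
label         
--------------
Eve: Monitor  
Alice: Monitor
Alice: Laptop 
Alice: Charger
Eve: Tablet   
Eve: Headset  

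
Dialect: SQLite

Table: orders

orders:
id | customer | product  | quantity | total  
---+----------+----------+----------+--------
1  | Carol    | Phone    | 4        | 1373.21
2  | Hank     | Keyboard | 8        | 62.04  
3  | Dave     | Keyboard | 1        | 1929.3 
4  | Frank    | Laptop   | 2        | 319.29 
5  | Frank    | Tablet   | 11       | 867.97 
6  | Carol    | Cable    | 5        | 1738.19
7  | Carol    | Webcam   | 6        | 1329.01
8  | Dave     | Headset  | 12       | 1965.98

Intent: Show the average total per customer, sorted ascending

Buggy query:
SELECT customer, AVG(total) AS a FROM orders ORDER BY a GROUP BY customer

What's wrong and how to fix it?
Bug: ORDER BY appears before GROUP BY; SQL clause order requires GROUP BY first

Fix: Reorder: SELECT … FROM … GROUP BY … ORDER BY …

Corrected query:
SELECT customer, AVG(total) AS a FROM orders GROUP BY customer ORDER BY a

Result:
customer | a          
---------+------------
Hank     | 62.04      
Frank    | 593.63     
Carol    | 1480.136667
Dave     | 1947.64    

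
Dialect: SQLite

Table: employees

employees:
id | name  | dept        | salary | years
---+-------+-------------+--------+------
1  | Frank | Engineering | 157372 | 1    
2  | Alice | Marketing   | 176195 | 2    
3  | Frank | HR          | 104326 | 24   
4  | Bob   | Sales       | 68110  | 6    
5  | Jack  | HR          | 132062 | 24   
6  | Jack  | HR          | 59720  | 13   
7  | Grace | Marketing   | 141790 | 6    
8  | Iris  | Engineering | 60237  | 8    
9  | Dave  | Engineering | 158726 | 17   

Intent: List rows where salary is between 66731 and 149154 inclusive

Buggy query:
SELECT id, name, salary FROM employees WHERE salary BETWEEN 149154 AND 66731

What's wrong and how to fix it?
Bug: BETWEEN expects the lower bound first; with 149154 AND 66731 the range is empty

Fix: Swap the bounds so the smaller value comes first

Corrected query:
SELECT id, name, salary FROM employees WHERE salary BETWEEN 66731 AND 149154

Result:
id | name  | salary
---+-------+-------
3  | Frank | 104326
4  | Bob   | 68110 
5  | Jack  | 132062
7  | Grace | 141790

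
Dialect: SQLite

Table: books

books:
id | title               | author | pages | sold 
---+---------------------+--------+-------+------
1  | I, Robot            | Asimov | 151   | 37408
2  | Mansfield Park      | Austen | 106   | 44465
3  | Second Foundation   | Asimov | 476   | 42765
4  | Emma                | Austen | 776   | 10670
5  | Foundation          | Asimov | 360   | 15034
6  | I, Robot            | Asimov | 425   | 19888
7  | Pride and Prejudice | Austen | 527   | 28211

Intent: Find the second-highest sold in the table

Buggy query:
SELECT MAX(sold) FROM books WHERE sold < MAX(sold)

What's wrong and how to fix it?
Bug: The inner MAX is an aggregate inside WHERE, which is not allowed

Fix: Compute the overall MAX in a subquery, then take MAX of rows below it

Corrected query:
SELECT MAX(sold) FROM books WHERE sold < (SELECT MAX(sold) FROM books)

Result:
MAX(sold)
---------
42765    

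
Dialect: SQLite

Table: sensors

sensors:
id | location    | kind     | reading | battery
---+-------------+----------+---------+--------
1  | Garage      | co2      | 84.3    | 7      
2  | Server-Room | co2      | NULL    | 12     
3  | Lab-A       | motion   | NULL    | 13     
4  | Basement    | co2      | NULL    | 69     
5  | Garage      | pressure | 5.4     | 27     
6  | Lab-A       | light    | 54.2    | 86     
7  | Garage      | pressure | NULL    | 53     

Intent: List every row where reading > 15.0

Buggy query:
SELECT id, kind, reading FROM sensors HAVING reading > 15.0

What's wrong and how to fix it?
Bug: This is a non-aggregate query (no GROUP BY, no aggregates), so in SQLite the HAVING clause is invalid here; a row-level condition belongs in WHERE

Fix: Replace HAVING with WHERE since the condition applies to individual rows

Corrected query:
SELECT id, kind, reading FROM sensors WHERE reading > 15.0

Result:
id | kind  | reading
---+-------+--------
1  | co2   | 84.3   
6  | light | 54.2   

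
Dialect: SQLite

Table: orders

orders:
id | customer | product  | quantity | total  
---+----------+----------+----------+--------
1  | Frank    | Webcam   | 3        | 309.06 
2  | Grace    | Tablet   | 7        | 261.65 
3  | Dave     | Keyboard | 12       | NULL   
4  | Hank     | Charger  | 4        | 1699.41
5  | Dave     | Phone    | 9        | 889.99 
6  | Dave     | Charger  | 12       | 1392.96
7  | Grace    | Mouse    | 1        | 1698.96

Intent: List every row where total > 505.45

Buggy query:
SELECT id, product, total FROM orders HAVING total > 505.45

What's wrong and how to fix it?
Bug: This is a non-aggregate query (no GROUP BY, no aggregates), so in SQLite the HAVING clause is invalid here; a row-level condition belongs in WHERE

Fix: Replace HAVING with WHERE since the condition applies to individual rows

Corrected query:
SELECT id, product, total FROM orders WHERE total > 505.45

Result:
id | product | total  
---+---------+--------
4  | Charger | 1699.41
5  | Phone   | 889.99 
6  | Charger | 1392.96
7  | Mouse   | 1698.96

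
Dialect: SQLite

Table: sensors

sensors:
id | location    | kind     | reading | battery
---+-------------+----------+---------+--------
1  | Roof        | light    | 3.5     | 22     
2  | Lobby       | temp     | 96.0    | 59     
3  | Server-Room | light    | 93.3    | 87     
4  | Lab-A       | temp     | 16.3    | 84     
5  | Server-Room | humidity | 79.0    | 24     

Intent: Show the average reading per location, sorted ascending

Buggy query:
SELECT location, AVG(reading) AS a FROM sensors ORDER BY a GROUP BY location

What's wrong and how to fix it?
Bug: GROUP BY must precede ORDER BY

Fix: Move ORDER BY to the end, after GROUP BY

Corrected query:
SELECT location, AVG(reading) AS a FROM sensors GROUP BY location ORDER BY a

Result:
location    | a    
------------+------
Roof        | 3.5  
Lab-A       | 16.3 
Server-Room | 86.15
Lobby       | 96   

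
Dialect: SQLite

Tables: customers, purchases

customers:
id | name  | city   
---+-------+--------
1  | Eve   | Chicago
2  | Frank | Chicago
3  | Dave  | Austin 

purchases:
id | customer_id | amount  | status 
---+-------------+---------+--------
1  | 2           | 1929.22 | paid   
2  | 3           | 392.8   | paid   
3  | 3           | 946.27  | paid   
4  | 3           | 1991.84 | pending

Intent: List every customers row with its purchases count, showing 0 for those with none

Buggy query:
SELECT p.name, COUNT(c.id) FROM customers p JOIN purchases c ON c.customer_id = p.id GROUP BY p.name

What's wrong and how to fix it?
Bug: INNER JOIN drops customers rows that have no matching purchases rows

Fix: Switch to LEFT JOIN to retain unmatched parent rows

Corrected query:
SELECT p.name, COUNT(c.id) FROM customers p LEFT JOIN purchases c ON c.customer_id = p.id GROUP BY p.name

Result:
name  | COUNT(c.id)
------+------------
Dave  | 3          
Eve   | 0          
Frank | 1          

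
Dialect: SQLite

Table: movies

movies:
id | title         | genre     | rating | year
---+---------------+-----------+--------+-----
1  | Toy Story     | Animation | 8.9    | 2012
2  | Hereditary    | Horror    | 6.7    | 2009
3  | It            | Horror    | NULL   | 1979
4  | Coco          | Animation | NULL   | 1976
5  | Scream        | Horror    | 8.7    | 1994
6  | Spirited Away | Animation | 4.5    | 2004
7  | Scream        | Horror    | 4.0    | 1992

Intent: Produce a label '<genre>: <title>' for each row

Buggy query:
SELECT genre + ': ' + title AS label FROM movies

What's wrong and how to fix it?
Bug: SQLite uses || for string concatenation; + coerces text to numbers (yielding 0)

Fix: Use the || operator for string concatenation

Corrected query:
SELECT genre || ': ' || title AS label FROM movies

Result:
label                   
------------------------
Animation: Toy Story    
Horror: Hereditary      
Horror: It              
Animation: Coco         
Horror: Scream          
Animation: Spirited Away
Horror: Scream          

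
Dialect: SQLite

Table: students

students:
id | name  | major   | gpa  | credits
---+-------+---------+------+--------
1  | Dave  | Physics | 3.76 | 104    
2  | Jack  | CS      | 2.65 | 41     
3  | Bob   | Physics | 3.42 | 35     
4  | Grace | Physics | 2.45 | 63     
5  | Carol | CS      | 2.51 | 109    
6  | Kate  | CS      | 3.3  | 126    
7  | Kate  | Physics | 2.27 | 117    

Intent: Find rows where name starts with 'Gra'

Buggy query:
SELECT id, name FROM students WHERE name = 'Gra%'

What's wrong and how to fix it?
Bug: '=' compares the literal string including the % character; pattern matching needs LIKE

Fix: Use LIKE for wildcard pattern matching

Corrected query:
SELECT id, name FROM students WHERE name LIKE 'Gra%'

Result:
id | name 
---+------
4  | Grace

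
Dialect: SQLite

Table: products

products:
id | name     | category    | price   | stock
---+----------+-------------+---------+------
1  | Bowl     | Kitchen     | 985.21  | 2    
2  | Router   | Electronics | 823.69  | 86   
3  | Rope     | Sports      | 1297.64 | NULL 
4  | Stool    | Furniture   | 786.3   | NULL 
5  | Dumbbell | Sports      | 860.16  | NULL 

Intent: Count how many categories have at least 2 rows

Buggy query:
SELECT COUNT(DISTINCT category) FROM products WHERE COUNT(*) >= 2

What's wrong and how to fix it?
Bug: WHERE filters individual rows, not groups, so a group-level COUNT is invalid there

Fix: Use a subquery that GROUPs and filters with HAVING, then count its rows

Corrected query:
SELECT COUNT(*) FROM (SELECT category FROM products GROUP BY category HAVING COUNT(*) >= 2)

Result:
COUNT(*)
--------
1       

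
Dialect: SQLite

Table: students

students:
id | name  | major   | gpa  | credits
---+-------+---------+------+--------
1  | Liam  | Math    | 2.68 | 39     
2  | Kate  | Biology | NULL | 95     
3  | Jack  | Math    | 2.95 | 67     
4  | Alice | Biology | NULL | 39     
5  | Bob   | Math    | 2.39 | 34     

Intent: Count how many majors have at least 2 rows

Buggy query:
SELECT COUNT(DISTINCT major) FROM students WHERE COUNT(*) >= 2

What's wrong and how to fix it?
Bug: WHERE filters individual rows, not groups, so a group-level COUNT is invalid there

Fix: Group first with HAVING COUNT(*) >= 2, then COUNT the resulting groups

Corrected query:
SELECT COUNT(*) FROM (SELECT major FROM students GROUP BY major HAVING COUNT(*) >= 2)

Result:
COUNT(*)
--------
2       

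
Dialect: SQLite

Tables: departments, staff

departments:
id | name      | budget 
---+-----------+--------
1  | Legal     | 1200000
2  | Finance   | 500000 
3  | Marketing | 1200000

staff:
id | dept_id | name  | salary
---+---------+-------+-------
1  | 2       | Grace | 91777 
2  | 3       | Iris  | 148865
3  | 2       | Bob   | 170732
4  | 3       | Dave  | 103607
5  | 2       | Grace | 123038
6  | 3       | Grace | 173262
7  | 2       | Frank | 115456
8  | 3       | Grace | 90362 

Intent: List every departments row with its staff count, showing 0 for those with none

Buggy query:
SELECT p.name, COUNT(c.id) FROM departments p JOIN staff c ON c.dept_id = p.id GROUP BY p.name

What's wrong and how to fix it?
Bug: INNER JOIN drops departments rows that have no matching staff rows

Fix: Use LEFT JOIN so parents without children still appear (COUNT(c.id) gives 0)

Corrected query:
SELECT p.name, COUNT(c.id) FROM departments p LEFT JOIN staff c ON c.dept_id = p.id GROUP BY p.name

Result:
name      | COUNT(c.id)
----------+------------
Finance   | 4          
Legal     | 0          
Marketing | 4          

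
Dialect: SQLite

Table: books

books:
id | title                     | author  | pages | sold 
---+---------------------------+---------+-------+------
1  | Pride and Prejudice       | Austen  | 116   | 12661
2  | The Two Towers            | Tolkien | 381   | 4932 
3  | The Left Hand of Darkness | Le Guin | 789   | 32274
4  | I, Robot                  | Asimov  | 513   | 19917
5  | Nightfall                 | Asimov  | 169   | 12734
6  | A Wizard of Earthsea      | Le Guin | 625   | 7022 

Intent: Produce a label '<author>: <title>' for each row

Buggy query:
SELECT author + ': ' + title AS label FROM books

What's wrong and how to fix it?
Bug: SQLite uses || for string concatenation; + coerces text to numbers (yielding 0)

Fix: Replace + with || to concatenate text

Corrected query:
SELECT author || ': ' || title AS label FROM books

Result:
label                             
----------------------------------
Austen: Pride and Prejudice       
Tolkien: The Two Towers           
Le Guin: The Left Hand of Darkness
Asimov: I, Robot                  
Asimov: Nightfall                 
Le Guin: A Wizard of Earthsea     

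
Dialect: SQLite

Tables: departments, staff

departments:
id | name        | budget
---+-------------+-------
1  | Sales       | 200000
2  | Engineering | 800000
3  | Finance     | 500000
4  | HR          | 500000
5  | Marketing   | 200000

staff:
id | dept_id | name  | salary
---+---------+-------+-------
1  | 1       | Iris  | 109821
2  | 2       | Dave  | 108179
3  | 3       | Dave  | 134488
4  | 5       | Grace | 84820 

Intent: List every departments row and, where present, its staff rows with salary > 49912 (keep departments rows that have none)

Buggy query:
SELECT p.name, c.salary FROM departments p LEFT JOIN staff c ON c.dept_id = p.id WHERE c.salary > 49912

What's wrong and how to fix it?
Bug: Filtering c.salary in WHERE discards the NULL rows produced by LEFT JOIN, turning it into an inner join

Fix: Put 'c.salary > 49912' in the JOIN's ON clause instead of WHERE

Corrected query:
SELECT p.name, c.salary FROM departments p LEFT JOIN staff c ON c.dept_id = p.id AND c.salary > 49912

Result:
name        | salary
------------+-------
Sales       | 109821
Engineering | 108179
Finance     | 134488
HR          | NULL  
Marketing   | 84820 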